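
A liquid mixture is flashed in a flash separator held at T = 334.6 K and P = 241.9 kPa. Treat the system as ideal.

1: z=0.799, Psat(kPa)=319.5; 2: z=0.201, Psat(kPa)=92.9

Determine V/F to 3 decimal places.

Raoult's law: Kᵢ = Pᵢˢᵃᵗ/P = Pᵢˢᵃᵗ/241.9.
  K_1 = 319.5/241.9 = 1.32079, K_2 = 92.9/241.9 = 0.38404
Rachford–Rice: g(V/F) = Σ zᵢ(Kᵢ−1)/(1+V/F(Kᵢ−1)) = 0.
Feasibility: ΣzᵢKᵢ = 1.133, Σzᵢ/Kᵢ = 1.128 — both > 1, two phases present.
Binary case is linear: z₁(K₁−1)(1+V/F(K₂−1)) + z₂(K₂−1)(1+V/F(K₁−1)) = 0
⇒ V/F = [z₁(K₁−1)+z₂(K₂−1)] / [−(K₁−1)(K₂−1)] = 0.1325/0.1976 = 0.671

V/F = 0.671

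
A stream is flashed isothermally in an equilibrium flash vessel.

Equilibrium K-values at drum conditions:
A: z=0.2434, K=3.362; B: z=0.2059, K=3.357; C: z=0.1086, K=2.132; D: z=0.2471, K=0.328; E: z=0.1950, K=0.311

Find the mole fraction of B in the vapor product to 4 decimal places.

Rachford–Rice: g(ψ) = Σ zᵢ(Kᵢ−1)/(1+ψ(Kᵢ−1)) = 0.
Feasibility: ΣzᵢKᵢ = 1.8827, Σzᵢ/Kᵢ = 1.5650 — both > 1, two phases present.
Newton iteration, ψ⁰ = 0.55:
  ψ = 0.5500: g = 0.05742, g' = -1.0475 → ψ = 0.6048
  ψ = 0.6048: g = -0.00032, g' = -1.0625 → ψ = 0.6045
Converged at ψ = 0.6045.
Compositions from xᵢ = zᵢ/(1+ψ(Kᵢ−1)), yᵢ = Kᵢxᵢ:
  A: x = 0.1003, y = 0.3370
  B: x = 0.0849, y = 0.2851
  C: x = 0.0645, y = 0.1375
  D: x = 0.4162, y = 0.1365
  E: x = 0.3342, y = 0.1039

y_B = 0.2851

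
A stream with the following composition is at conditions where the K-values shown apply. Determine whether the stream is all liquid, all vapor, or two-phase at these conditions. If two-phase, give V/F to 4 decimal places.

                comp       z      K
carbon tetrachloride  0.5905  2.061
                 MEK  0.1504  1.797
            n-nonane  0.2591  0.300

ΣzᵢKᵢ = 1.5650; Σzᵢ/Kᵢ = 1.2339.
Both exceed 1, so a two-phase solution exists.
Material balance + equilibrium reduce to Σ zᵢ(Kᵢ−1)/(1+ψ(Kᵢ−1)) = 0.
Newton–Raphson from ψ = 0.55:
  ψ = 0.5500: g = 0.18407, g' = -0.6469 → ψ = 0.8345
  ψ = 0.8345: g = -0.03188, g' = -0.9557 → ψ = 0.8012
  ψ = 0.8012: g = -0.00116, g' = -0.8880 → ψ = 0.7999
Converged at ψ = 0.7999.

two-phase, V/F = 0.7999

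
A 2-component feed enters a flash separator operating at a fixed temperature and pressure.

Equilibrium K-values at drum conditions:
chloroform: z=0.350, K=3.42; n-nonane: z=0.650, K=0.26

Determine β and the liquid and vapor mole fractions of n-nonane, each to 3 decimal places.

Let β = V/F and solve Σ zᵢ(Kᵢ−1)/(1+β(Kᵢ−1)) = 0.
g(0) = ΣzᵢKᵢ − 1 = 0.366 and g(1) = 1 − Σzᵢ/Kᵢ = -1.602, so a root lies in (0, 1).
Newton–Raphson from β = 0.55:
  β = 0.550: g = -0.4478, g' = -1.389 → β = 0.228
  β = 0.228: g = -0.0324, g' = -1.367 → β = 0.204
Converged at β = 0.204.
Compositions from xᵢ = zᵢ/(1+β(Kᵢ−1)), yᵢ = Kᵢxᵢ:
  chloroform: x = 0.234, y = 0.801
  n-nonane: x = 0.766, y = 0.199

β = 0.204, x_n-nonane = 0.766, y_n-nonane = 0.199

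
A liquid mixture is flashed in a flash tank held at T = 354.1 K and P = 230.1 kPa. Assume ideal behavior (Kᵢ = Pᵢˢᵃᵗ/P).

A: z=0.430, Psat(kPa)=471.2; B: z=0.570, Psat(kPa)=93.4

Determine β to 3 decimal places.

Raoult's law: Kᵢ = Pᵢˢᵃᵗ/P = Pᵢˢᵃᵗ/230.1.
  K_A = 471.2/230.1 = 2.04781, K_B = 93.4/230.1 = 0.40591
Material balance + equilibrium reduce to Σ zᵢ(Kᵢ−1)/(1+β(Kᵢ−1)) = 0.
Feasibility: ΣzᵢKᵢ = 1.112, Σzᵢ/Kᵢ = 1.614 — both > 1, two phases present.
Newton–Raphson from β = 0.52:
  β = 0.520: g = -0.1984, g' = -0.619 → β = 0.200
  β = 0.200: g = -0.0116, g' = -0.582 → β = 0.180
Converged at β = 0.180.

β = 0.180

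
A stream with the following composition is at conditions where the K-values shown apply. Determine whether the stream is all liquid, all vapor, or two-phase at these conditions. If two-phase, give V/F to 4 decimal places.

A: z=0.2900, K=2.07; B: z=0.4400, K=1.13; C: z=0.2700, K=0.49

ΣzᵢKᵢ = 1.2298; Σzᵢ/Kᵢ = 1.0805.
Both exceed 1, so a two-phase solution exists.
Material balance + equilibrium reduce to Σ zᵢ(Kᵢ−1)/(1+ψ(Kᵢ−1)) = 0.
Newton–Raphson from ψ = 0.52:
  ψ = 0.5200: g = 0.06555, g' = -0.2737 → ψ = 0.7595
  ψ = 0.7595: g = -0.00153, g' = -0.2943 → ψ = 0.7544
Converged at ψ = 0.7543.

two-phase, V/F = 0.7543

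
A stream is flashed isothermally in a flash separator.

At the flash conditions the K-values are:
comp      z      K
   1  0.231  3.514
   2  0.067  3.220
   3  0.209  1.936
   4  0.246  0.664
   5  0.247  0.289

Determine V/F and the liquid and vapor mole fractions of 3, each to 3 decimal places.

V/F = 0.614, x_3 = 0.133, y_3 = 0.257

Rachford–Rice: g(V/F) = Σ zᵢ(Kᵢ−1)/(1+V/F(Kᵢ−1)) = 0.
Check two-phase: ΣzᵢKᵢ = 1.667 > 1 and Σzᵢ/Kᵢ = 1.420 > 1, so g(0) = 0.667 > 0 and g(1) = -0.420 < 0.
Newton iteration, V/F⁰ = 0.5:
  V/F = 0.500: g = 0.0892, g' = -0.786 → V/F = 0.613
  V/F = 0.613: g = 0.0001, g' = -0.796 → V/F = 0.614
Converged at V/F = 0.614.
Compositions from xᵢ = zᵢ/(1+V/F(Kᵢ−1)), yᵢ = Kᵢxᵢ:
  1: x = 0.091, y = 0.319
  2: x = 0.028, y = 0.091
  3: x = 0.133, y = 0.257
  4: x = 0.310, y = 0.206
  5: x = 0.438, y = 0.127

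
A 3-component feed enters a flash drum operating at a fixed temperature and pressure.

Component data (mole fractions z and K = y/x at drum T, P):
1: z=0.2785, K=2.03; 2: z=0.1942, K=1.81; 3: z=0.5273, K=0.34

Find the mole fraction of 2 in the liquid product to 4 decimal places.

Material balance + equilibrium reduce to Σ zᵢ(Kᵢ−1)/(1+ψ(Kᵢ−1)) = 0.
g(0) = ΣzᵢKᵢ − 1 = 0.0961 and g(1) = 1 − Σzᵢ/Kᵢ = -0.7954, so a root lies in (0, 1).
Iterate (Newton) starting at ψ = 0.49:
  ψ = 0.4900: g = -0.21112, g' = -0.6975 → ψ = 0.1873
  ψ = 0.1873: g = -0.02009, g' = -0.6027 → ψ = 0.1540
  ψ = 0.1540: g = 0.00004, g' = -0.6054 → ψ = 0.1541
Converged at ψ = 0.1541.
Compositions from xᵢ = zᵢ/(1+ψ(Kᵢ−1)), yᵢ = Kᵢxᵢ:
  1: x = 0.2404, y = 0.4879
  2: x = 0.1727, y = 0.3125
  3: x = 0.5870, y = 0.1996

x_2 = 0.1727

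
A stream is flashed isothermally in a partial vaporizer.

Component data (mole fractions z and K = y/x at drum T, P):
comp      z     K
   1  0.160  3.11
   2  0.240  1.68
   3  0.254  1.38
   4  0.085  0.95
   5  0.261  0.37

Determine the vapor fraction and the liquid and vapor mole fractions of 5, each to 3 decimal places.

Material balance + equilibrium reduce to Σ zᵢ(Kᵢ−1)/(1+ψ(Kᵢ−1)) = 0.
Check two-phase: ΣzᵢKᵢ = 1.429 > 1 and Σzᵢ/Kᵢ = 1.173 > 1, so g(0) = 0.429 > 0 and g(1) = -0.173 < 0.
Newton iteration, ψ⁰ = 0.5:
  ψ = 0.500: g = 0.1228, g' = -0.477 → ψ = 0.757
  ψ = 0.757: g = -0.0062, g' = -0.555 → ψ = 0.746
Converged at ψ = 0.746.
Compositions from xᵢ = zᵢ/(1+ψ(Kᵢ−1)), yᵢ = Kᵢxᵢ:
  1: x = 0.062, y = 0.193
  2: x = 0.159, y = 0.268
  3: x = 0.198, y = 0.273
  4: x = 0.088, y = 0.084
  5: x = 0.492, y = 0.182

ψ = 0.746, x_5 = 0.492, y_5 = 0.182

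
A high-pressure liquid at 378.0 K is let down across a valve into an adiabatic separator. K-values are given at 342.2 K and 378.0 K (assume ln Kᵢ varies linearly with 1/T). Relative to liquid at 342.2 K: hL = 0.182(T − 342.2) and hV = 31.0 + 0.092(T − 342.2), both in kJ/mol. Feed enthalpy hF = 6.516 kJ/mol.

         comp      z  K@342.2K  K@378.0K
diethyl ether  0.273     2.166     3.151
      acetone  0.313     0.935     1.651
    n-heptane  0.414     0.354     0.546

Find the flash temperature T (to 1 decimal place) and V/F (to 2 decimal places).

Adiabatic flash: solve Rachford–Rice at each trial T, then check hF = ψ·hV(T) + (1−ψ)·hL(T).
  T = 342.2 K: K = (2.166, 0.935, 0.354), RR gives ψ = 0.058, H_out = 1.791 kJ/mol
  T = 378.0 K: K = (3.151, 1.651, 0.546), RR gives ψ = 0.924, H_out = 32.183 kJ/mol
  T = 360.1 K: K = (2.637, 1.260, 0.444), RR gives ψ = 0.499, H_out = 17.910 kJ/mol
  T = 351.1 K: K = (2.395, 1.089, 0.398), RR gives ψ = 0.282, H_out = 10.128 kJ/mol
  T = 346.6 K: K = (2.278, 1.009, 0.375), RR gives ψ = 0.170, H_out = 6.001 kJ/mol
  T = 348.9 K: K = (2.337, 1.049, 0.387), RR gives ψ = 0.227, H_out = 8.131 kJ/mol
Linear interpolation between T = 346.6 (H_out = 6.001) and T = 348.9 (H_out = 8.131) on hF = 6.516 gives T ≈ 347.2 K, at which ψ = 0.18.

T = 347.2 K, V/F = 0.18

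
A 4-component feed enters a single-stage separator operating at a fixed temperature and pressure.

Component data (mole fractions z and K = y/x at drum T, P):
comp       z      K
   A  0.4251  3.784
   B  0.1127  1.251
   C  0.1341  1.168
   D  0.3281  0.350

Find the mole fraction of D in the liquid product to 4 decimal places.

Material balance + equilibrium reduce to Σ zᵢ(Kᵢ−1)/(1+ψ(Kᵢ−1)) = 0.
Check two-phase: ΣzᵢKᵢ = 2.0210 > 1 and Σzᵢ/Kᵢ = 1.2547 > 1, so g(0) = 1.0210 > 0 and g(1) = -0.2547 < 0.
Iterate (Newton) starting at ψ = 0.5:
  ψ = 0.5000: g = 0.22473, g' = -0.8889 → ψ = 0.7528
  ψ = 0.7528: g = 0.00845, g' = -0.8833 → ψ = 0.7624
  ψ = 0.7624: g = -0.00003, g' = -0.8907 → ψ = 0.7623
Converged at ψ = 0.7623.
Compositions from xᵢ = zᵢ/(1+ψ(Kᵢ−1)), yᵢ = Kᵢxᵢ:
  A: x = 0.1361, y = 0.5152
  B: x = 0.0946, y = 0.1183
  C: x = 0.1189, y = 0.1388
  D: x = 0.6504, y = 0.2276

x_D = 0.6504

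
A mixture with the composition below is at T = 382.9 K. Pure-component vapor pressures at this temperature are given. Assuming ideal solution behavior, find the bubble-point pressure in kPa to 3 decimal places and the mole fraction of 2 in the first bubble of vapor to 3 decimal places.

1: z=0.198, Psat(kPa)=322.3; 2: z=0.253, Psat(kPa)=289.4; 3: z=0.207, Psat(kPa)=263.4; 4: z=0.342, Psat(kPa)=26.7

At the bubble point ψ → 0, so ΣzᵢKᵢ = 1 with Kᵢ = Pᵢˢᵃᵗ/P ⇒ P = ΣzᵢPᵢˢᵃᵗ.
P = 0.198·322.3 + 0.253·289.4 + 0.207·263.4 + 0.342·26.7 = 200.689 kPa
yᵢ = zᵢPᵢˢᵃᵗ/P ⇒ y_2 = 0.253·289.4/200.689 = 0.365

Pbub = 200.689 kPa, y_2 = 0.365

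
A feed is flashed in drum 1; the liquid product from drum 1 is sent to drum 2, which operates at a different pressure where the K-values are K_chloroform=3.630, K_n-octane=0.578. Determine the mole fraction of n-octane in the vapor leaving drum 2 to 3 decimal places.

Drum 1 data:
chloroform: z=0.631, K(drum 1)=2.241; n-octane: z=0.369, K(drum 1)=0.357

y_n-octane (drum 2) = 0.498

Drum 1:
Binary case is linear: z₁(K₁−1)(1+ψ₁(K₂−1)) + z₂(K₂−1)(1+ψ₁(K₁−1)) = 0
⇒ ψ₁ = [z₁(K₁−1)+z₂(K₂−1)] / [−(K₁−1)(K₂−1)] = 0.5458/0.7980 = 0.684
Drum-1 compositions:
  chloroform: x = 0.341, y = 0.765
  n-octane: x = 0.659, y = 0.235
Drum-2 feed = drum-1 liquid: z₂ = (0.3413, 0.6587).
Drum 2:
Let ψ₂ = V/F and solve Σ zᵢ(Kᵢ−1)/(1+ψ₂(Kᵢ−1)) = 0.
g(0) = ΣzᵢKᵢ − 1 = 0.620 and g(1) = 1 − Σzᵢ/Kᵢ = -0.234, so a root lies in (0, 1).
Binary case is linear: z₁(K₁−1)(1+ψ₂(K₂−1)) + z₂(K₂−1)(1+ψ₂(K₁−1)) = 0
⇒ ψ₂ = [z₁(K₁−1)+z₂(K₂−1)] / [−(K₁−1)(K₂−1)] = 0.6196/1.1099 = 0.558
  chloroform: x = 0.138, y = 0.502
  n-octane: x = 0.862, y = 0.498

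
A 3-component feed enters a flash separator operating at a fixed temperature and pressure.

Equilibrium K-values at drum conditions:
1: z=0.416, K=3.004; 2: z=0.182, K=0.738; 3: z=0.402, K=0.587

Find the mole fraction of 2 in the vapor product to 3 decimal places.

y_2 = 0.172

Material balance + equilibrium reduce to Σ zᵢ(Kᵢ−1)/(1+ψ(Kᵢ−1)) = 0.
g(0) = ΣzᵢKᵢ − 1 = 0.620 and g(1) = 1 − Σzᵢ/Kᵢ = -0.070, so a root lies in (0, 1).
Newton–Raphson from ψ = 0.36:
  ψ = 0.360: g = 0.2366, g' = -0.674 → ψ = 0.711
  ψ = 0.711: g = 0.0500, g' = -0.440 → ψ = 0.825
  ψ = 0.825: g = 0.0016, g' = -0.415 → ψ = 0.829
Converged at ψ = 0.829.
Compositions from xᵢ = zᵢ/(1+ψ(Kᵢ−1)), yᵢ = Kᵢxᵢ:
  1: x = 0.156, y = 0.470
  2: x = 0.232, y = 0.172
  3: x = 0.611, y = 0.359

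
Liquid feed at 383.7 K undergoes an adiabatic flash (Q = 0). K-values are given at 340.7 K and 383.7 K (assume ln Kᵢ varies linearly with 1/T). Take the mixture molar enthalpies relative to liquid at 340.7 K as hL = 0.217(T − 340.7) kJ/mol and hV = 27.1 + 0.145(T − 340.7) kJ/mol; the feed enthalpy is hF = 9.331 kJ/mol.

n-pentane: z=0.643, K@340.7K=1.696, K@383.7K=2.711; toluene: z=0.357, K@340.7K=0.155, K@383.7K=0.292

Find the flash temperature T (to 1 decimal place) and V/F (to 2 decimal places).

Adiabatic flash: solve Rachford–Rice at each trial T, then check hF = ψ·hV(T) + (1−ψ)·hL(T).
  T = 340.7 K: K = (1.696, 0.155), RR gives ψ = 0.248, H_out = 6.721 kJ/mol
  T = 383.7 K: K = (2.711, 0.292), RR gives ψ = 0.700, H_out = 26.123 kJ/mol
  T = 362.2 K: K = (2.174, 0.217), RR gives ψ = 0.517, H_out = 17.875 kJ/mol
  T = 351.4 K: K = (1.927, 0.184), RR gives ψ = 0.403, H_out = 12.927 kJ/mol
  T = 346.0 K: K = (1.808, 0.169), RR gives ψ = 0.332, H_out = 10.024 kJ/mol
  T = 343.4 K: K = (1.753, 0.162), RR gives ψ = 0.293, H_out = 8.471 kJ/mol
  T = 344.7 K: K = (1.780, 0.166), RR gives ψ = 0.313, H_out = 9.262 kJ/mol
Linear interpolation between T = 344.7 (H_out = 9.262) and T = 346.0 (H_out = 10.024) on hF = 9.331 gives T ≈ 344.8 K, at which ψ = 0.31.

T = 344.8 K, V/F = 0.31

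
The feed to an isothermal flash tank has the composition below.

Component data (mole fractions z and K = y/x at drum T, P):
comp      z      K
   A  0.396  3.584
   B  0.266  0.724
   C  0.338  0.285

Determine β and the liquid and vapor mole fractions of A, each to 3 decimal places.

Newton–Raphson from β = 0.62:
  β = 0.620: g = -0.1294, g' = -0.978 → β = 0.488
  β = 0.488: g = -0.0031, g' = -0.952 → β = 0.484
Converged at β = 0.484.
Compositions from xᵢ = zᵢ/(1+β(Kᵢ−1)), yᵢ = Kᵢxᵢ:
  A: x = 0.176, y = 0.630
  B: x = 0.307, y = 0.222
  C: x = 0.517, y = 0.147

β = 0.484, x_A = 0.176, y_A = 0.630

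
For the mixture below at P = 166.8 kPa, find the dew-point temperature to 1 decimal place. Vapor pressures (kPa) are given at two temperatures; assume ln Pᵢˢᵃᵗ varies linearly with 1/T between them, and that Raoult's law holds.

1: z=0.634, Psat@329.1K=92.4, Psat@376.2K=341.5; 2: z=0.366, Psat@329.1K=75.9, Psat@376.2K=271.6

T = 351.8 K

Dew-point temperature: Σzᵢ·P/Pᵢˢᵃᵗ(T) = 1. Interpolate ln Pᵢˢᵃᵗ = aᵢ + bᵢ/T.
  T = 329.1 K: ΣzᵢP/Pᵢˢᵃᵗ = 1.9488
  T = 376.2 K: ΣzᵢP/Pᵢˢᵃᵗ = 0.5344
  T = 352.6 K: ΣzᵢP/Pᵢˢᵃᵗ = 0.9787
  T = 340.9 K: ΣzᵢP/Pᵢˢᵃᵗ = 1.3628
  T = 346.8 K: ΣzᵢP/Pᵢˢᵃᵗ = 1.1500
  T = 349.7 K: ΣzᵢP/Pᵢˢᵃᵗ = 1.0602
Interpolating between 349.7 K and 352.6 K gives T ≈ 351.8 K.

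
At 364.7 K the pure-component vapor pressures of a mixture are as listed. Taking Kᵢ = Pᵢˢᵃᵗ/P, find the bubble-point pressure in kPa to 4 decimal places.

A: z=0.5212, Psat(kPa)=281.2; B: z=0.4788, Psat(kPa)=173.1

At the bubble point ψ → 0, so ΣzᵢKᵢ = 1 with Kᵢ = Pᵢˢᵃᵗ/P ⇒ P = ΣzᵢPᵢˢᵃᵗ.
P = 0.5212·281.2 + 0.4788·173.1 = 229.4417 kPa

Pbub = 229.4417 kPa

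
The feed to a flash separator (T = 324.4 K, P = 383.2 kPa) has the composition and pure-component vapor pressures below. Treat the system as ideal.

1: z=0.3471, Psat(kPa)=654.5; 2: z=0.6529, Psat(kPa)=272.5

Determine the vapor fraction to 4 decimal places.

Raoult's law: Kᵢ = Pᵢˢᵃᵗ/P = Pᵢˢᵃᵗ/383.2.
  K_1 = 654.5/383.2 = 1.707985, K_2 = 272.5/383.2 = 0.711117
Binary case is linear: z₁(K₁−1)(1+ψ(K₂−1)) + z₂(K₂−1)(1+ψ(K₁−1)) = 0
⇒ ψ = [z₁(K₁−1)+z₂(K₂−1)] / [−(K₁−1)(K₂−1)] = 0.05713/0.20453 = 0.2793

ψ = 0.2793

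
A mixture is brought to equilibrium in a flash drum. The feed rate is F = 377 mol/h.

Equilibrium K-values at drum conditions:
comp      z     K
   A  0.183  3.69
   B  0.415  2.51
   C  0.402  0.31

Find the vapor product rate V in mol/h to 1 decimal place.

Iterate (Newton) starting at β = 0.5:
  β = 0.500: g = 0.1435, g' = -0.994 → β = 0.644
  β = 0.644: g = -0.0017, g' = -1.041 → β = 0.643
Converged at β = 0.643.
Then V = β·F = 0.6427·377 = 242.3 mol/h and L = F − V = 134.7 mol/h.

V = 242.3 mol/h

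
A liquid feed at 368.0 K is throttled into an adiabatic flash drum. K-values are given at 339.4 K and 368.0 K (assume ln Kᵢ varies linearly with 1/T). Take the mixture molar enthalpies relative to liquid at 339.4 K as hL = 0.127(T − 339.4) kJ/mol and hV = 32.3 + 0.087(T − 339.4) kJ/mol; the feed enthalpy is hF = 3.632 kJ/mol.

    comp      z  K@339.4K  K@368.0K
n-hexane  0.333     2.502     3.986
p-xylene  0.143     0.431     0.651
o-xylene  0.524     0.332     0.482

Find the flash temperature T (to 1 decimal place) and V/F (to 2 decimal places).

Adiabatic flash: solve Rachford–Rice at each trial T, then check hF = ψ·hV(T) + (1−ψ)·hL(T).
  T = 339.4 K: K = (2.502, 0.431, 0.332), RR gives ψ = 0.071, H_out = 2.283 kJ/mol
  T = 368.0 K: K = (3.986, 0.651, 0.482), RR gives ψ = 0.464, H_out = 18.087 kJ/mol
  T = 353.7 K: K = (3.188, 0.534, 0.403), RR gives ψ = 0.280, H_out = 10.686 kJ/mol
  T = 346.5 K: K = (2.829, 0.481, 0.366), RR gives ψ = 0.181, H_out = 6.712 kJ/mol
  T = 342.9 K: K = (2.660, 0.455, 0.349), RR gives ψ = 0.128, H_out = 4.552 kJ/mol
  T = 341.1 K: K = (2.578, 0.443, 0.340), RR gives ψ = 0.099, H_out = 3.409 kJ/mol
  T = 342.0 K: K = (2.619, 0.449, 0.344), RR gives ψ = 0.114, H_out = 3.987 kJ/mol
Linear interpolation between T = 341.1 (H_out = 3.409) and T = 342.0 (H_out = 3.987) on hF = 3.632 gives T ≈ 341.4 K, at which ψ = 0.10.

T = 341.4 K, V/F = 0.10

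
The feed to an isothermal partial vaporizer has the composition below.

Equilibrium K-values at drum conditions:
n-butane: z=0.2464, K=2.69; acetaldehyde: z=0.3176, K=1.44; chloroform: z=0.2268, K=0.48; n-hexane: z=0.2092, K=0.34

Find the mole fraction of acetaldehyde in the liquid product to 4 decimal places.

x_acetaldehyde = 0.2646

Newton–Raphson from ψ = 0.5:
  ψ = 0.5000: g = -0.02521, g' = -0.5630 → ψ = 0.4552
  ψ = 0.4552: g = -0.00011, g' = -0.5590 → ψ = 0.4550
Converged at ψ = 0.4550.
Compositions from xᵢ = zᵢ/(1+ψ(Kᵢ−1)), yᵢ = Kᵢxᵢ:
  n-butane: x = 0.1393, y = 0.3747
  acetaldehyde: x = 0.2646, y = 0.3811
  chloroform: x = 0.2971, y = 0.1426
  n-hexane: x = 0.2990, y = 0.1017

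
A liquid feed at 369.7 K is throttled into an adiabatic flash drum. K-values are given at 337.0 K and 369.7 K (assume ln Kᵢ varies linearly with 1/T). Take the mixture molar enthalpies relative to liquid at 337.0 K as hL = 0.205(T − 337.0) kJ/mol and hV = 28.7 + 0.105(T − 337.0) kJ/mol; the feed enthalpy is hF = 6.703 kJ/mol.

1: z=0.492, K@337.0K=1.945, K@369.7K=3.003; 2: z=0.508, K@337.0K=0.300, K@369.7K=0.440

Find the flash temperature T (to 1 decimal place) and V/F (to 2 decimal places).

Adiabatic flash: solve Rachford–Rice at each trial T, then check hF = ψ·hV(T) + (1−ψ)·hL(T).
  T = 337.0 K: K = (1.945, 0.300), RR gives ψ = 0.165, H_out = 4.744 kJ/mol
  T = 369.7 K: K = (3.003, 0.440), RR gives ψ = 0.625, H_out = 22.596 kJ/mol
  T = 353.4 K: K = (2.443, 0.367), RR gives ψ = 0.425, H_out = 14.859 kJ/mol
  T = 345.2 K: K = (2.186, 0.332), RR gives ψ = 0.309, H_out = 10.285 kJ/mol
  T = 341.1 K: K = (2.063, 0.316), RR gives ψ = 0.242, H_out = 7.674 kJ/mol
  T = 339.1 K: K = (2.005, 0.308), RR gives ψ = 0.206, H_out = 6.291 kJ/mol
Linear interpolation between T = 339.1 (H_out = 6.291) and T = 341.1 (H_out = 7.674) on hF = 6.703 gives T ≈ 339.7 K, at which ψ = 0.22.

T = 339.7 K, V/F = 0.22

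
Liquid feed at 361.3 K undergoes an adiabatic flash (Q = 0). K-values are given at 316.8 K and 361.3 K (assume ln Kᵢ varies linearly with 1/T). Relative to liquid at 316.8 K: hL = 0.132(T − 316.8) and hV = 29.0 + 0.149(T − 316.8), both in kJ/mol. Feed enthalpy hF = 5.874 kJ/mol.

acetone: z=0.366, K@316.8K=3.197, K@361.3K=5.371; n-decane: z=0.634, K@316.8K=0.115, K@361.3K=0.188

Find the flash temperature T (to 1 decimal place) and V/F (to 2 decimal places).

T = 324.3 K, V/F = 0.17

Adiabatic flash: solve Rachford–Rice at each trial T, then check hF = ψ·hV(T) + (1−ψ)·hL(T).
  T = 316.8 K: K = (3.197, 0.115), RR gives ψ = 0.125, H_out = 3.625 kJ/mol
  T = 361.3 K: K = (5.371, 0.188), RR gives ψ = 0.306, H_out = 14.970 kJ/mol
  T = 339.1 K: K = (4.217, 0.150), RR gives ψ = 0.233, H_out = 9.797 kJ/mol
  T = 328.0 K: K = (3.692, 0.132), RR gives ψ = 0.186, H_out = 6.908 kJ/mol
  T = 322.4 K: K = (3.440, 0.123), RR gives ψ = 0.158, H_out = 5.324 kJ/mol
  T = 325.2 K: K = (3.564, 0.127), RR gives ψ = 0.172, H_out = 6.129 kJ/mol
  T = 323.8 K: K = (3.502, 0.125), RR gives ψ = 0.165, H_out = 5.730 kJ/mol
Linear interpolation between T = 323.8 (H_out = 5.730) and T = 325.2 (H_out = 6.129) on hF = 5.874 gives T ≈ 324.3 K, at which ψ = 0.17.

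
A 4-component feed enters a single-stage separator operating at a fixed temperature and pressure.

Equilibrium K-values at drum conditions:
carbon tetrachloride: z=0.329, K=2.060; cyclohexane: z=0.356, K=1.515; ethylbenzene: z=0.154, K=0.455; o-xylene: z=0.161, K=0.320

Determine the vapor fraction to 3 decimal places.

ψ = 0.683

Let ψ = V/F and solve Σ zᵢ(Kᵢ−1)/(1+ψ(Kᵢ−1)) = 0.
g(0) = ΣzᵢKᵢ − 1 = 0.339 and g(1) = 1 − Σzᵢ/Kᵢ = -0.236, so a root lies in (0, 1).
Iterate (Newton) starting at ψ = 0.33:
  ψ = 0.330: g = 0.1716, g' = -0.464 → ψ = 0.700
  ψ = 0.700: g = -0.0097, g' = -0.564 → ψ = 0.683
Converged at ψ = 0.683.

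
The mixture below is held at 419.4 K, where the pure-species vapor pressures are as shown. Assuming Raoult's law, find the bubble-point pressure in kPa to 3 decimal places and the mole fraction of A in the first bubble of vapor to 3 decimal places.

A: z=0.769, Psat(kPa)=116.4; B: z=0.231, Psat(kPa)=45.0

Pbub = 99.907 kPa, y_A = 0.896

At the bubble point ψ → 0, so ΣzᵢKᵢ = 1 with Kᵢ = Pᵢˢᵃᵗ/P ⇒ P = ΣzᵢPᵢˢᵃᵗ.
P = 0.769·116.4 + 0.231·45.0 = 99.907 kPa
yᵢ = zᵢPᵢˢᵃᵗ/P ⇒ y_A = 0.769·116.4/99.907 = 0.896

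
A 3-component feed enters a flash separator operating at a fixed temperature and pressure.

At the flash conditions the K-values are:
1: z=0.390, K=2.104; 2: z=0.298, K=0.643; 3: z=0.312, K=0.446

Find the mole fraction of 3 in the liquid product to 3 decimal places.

Rachford–Rice: g(ψ) = Σ zᵢ(Kᵢ−1)/(1+ψ(Kᵢ−1)) = 0.
g(0) = ΣzᵢKᵢ − 1 = 0.151 and g(1) = 1 − Σzᵢ/Kᵢ = -0.348, so a root lies in (0, 1).
Newton–Raphson from ψ = 0.4:
  ψ = 0.400: g = -0.0475, g' = -0.438 → ψ = 0.292
  ψ = 0.292: g = 0.0008, g' = -0.456 → ψ = 0.293
Converged at ψ = 0.293.
Compositions from xᵢ = zᵢ/(1+ψ(Kᵢ−1)), yᵢ = Kᵢxᵢ:
  1: x = 0.295, y = 0.620
  2: x = 0.333, y = 0.214
  3: x = 0.373, y = 0.166

x_3 = 0.373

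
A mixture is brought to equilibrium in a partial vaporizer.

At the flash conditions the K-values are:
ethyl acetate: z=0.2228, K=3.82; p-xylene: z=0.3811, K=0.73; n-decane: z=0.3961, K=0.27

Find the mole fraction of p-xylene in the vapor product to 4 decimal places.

y_p-xylene = 0.2906

Let β = V/F and solve Σ zᵢ(Kᵢ−1)/(1+β(Kᵢ−1)) = 0.
g(0) = ΣzᵢKᵢ − 1 = 0.2362 and g(1) = 1 − Σzᵢ/Kᵢ = -1.0474, so a root lies in (0, 1).
Iterate (Newton) starting at β = 0.31:
  β = 0.3100: g = -0.15079, g' = -0.8901 → β = 0.1406
  β = 0.1406: g = 0.02073, g' = -1.2007 → β = 0.1579
  β = 0.1579: g = 0.00046, g' = -1.1483 → β = 0.1583
Converged at β = 0.1583.
Compositions from xᵢ = zᵢ/(1+β(Kᵢ−1)), yᵢ = Kᵢxᵢ:
  ethyl acetate: x = 0.1540, y = 0.5885
  p-xylene: x = 0.3981, y = 0.2906
  n-decane: x = 0.4478, y = 0.1209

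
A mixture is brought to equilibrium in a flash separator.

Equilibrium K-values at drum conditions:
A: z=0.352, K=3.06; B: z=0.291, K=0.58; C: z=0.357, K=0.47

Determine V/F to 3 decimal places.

V/F = 0.416

Newton–Raphson from V/F = 0.5:
  V/F = 0.500: g = -0.0549, g' = -0.630 → V/F = 0.413
  V/F = 0.413: g = 0.0018, g' = -0.676 → V/F = 0.416
Converged at V/F = 0.416.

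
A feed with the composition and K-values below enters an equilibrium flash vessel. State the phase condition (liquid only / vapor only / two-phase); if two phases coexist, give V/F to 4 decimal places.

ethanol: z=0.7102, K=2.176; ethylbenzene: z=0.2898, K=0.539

ΣzᵢKᵢ = 1.7016; Σzᵢ/Kᵢ = 0.8640.
Since Σzᵢ/Kᵢ < 1 the mixture is above its dew point — single vapor phase.

vapor only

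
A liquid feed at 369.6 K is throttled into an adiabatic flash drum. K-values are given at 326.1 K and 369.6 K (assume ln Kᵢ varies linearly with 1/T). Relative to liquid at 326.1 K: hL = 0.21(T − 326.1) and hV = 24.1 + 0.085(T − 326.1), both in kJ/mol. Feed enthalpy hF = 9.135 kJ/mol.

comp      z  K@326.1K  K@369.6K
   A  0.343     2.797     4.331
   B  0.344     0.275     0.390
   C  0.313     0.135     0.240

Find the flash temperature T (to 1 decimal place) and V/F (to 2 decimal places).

Adiabatic flash: solve Rachford–Rice at each trial T, then check hF = ψ·hV(T) + (1−ψ)·hL(T).
  T = 326.1 K: K = (2.797, 0.275, 0.135), RR gives ψ = 0.067, H_out = 1.625 kJ/mol
  T = 369.6 K: K = (4.331, 0.390, 0.240), RR gives ψ = 0.305, H_out = 14.818 kJ/mol
  T = 347.9 K: K = (3.530, 0.331, 0.183), RR gives ψ = 0.204, H_out = 8.928 kJ/mol
  T = 358.8 K: K = (3.924, 0.360, 0.211), RR gives ψ = 0.257, H_out = 12.003 kJ/mol
  T = 353.4 K: K = (3.727, 0.346, 0.197), RR gives ψ = 0.231, H_out = 10.514 kJ/mol
  T = 350.6 K: K = (3.626, 0.338, 0.190), RR gives ψ = 0.217, H_out = 9.716 kJ/mol
  T = 349.2 K: K = (3.576, 0.335, 0.187), RR gives ψ = 0.210, H_out = 9.310 kJ/mol
Linear interpolation between T = 347.9 (H_out = 8.928) and T = 349.2 (H_out = 9.310) on hF = 9.135 gives T ≈ 348.6 K, at which ψ = 0.21.

T = 348.6 K, V/F = 0.21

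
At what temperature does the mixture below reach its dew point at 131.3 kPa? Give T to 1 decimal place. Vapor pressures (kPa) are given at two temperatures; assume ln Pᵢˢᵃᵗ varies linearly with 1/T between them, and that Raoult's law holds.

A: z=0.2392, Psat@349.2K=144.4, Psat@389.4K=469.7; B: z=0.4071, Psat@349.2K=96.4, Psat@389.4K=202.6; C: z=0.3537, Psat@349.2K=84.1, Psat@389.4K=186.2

Dew-point temperature: Σzᵢ·P/Pᵢˢᵃᵗ(T) = 1. Interpolate ln Pᵢˢᵃᵗ = aᵢ + bᵢ/T.
  T = 349.2 K: ΣzᵢP/Pᵢˢᵃᵗ = 1.3242
  T = 389.4 K: ΣzᵢP/Pᵢˢᵃᵗ = 0.5801
  T = 369.3 K: ΣzᵢP/Pᵢˢᵃᵗ = 0.8548
  T = 359.2 K: ΣzᵢP/Pᵢˢᵃᵗ = 1.0578
  T = 364.2 K: ΣzᵢP/Pᵢˢᵃᵗ = 0.9503
  T = 361.7 K: ΣzᵢP/Pᵢˢᵃᵗ = 1.0022
Interpolating between 361.7 K and 364.2 K gives T ≈ 361.8 K.

T = 361.8 K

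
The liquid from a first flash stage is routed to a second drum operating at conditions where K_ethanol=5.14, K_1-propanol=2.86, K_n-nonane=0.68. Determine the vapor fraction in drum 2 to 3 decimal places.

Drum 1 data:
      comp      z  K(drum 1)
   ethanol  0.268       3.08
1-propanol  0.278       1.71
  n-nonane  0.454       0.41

Drum 1:
Let ψ₁ = V/F and solve Σ zᵢ(Kᵢ−1)/(1+ψ₁(Kᵢ−1)) = 0.
g(0) = ΣzᵢKᵢ − 1 = 0.487 and g(1) = 1 − Σzᵢ/Kᵢ = -0.357, so a root lies in (0, 1).
Newton–Raphson from ψ₁ = 0.64:
  ψ₁ = 0.640: g = -0.0555, g' = -0.688 → ψ₁ = 0.559
  ψ₁ = 0.559: g = -0.0008, g' = -0.672 → ψ₁ = 0.558
Converged at ψ₁ = 0.558.
Drum-1 compositions:
  ethanol: x = 0.124, y = 0.382
  1-propanol: x = 0.199, y = 0.340
  n-nonane: x = 0.677, y = 0.278
Drum-2 feed = drum-1 liquid: z₂ = (0.1240, 0.1991, 0.6769).
Drum 2:
Let ψ₂ = V/F and solve Σ zᵢ(Kᵢ−1)/(1+ψ₂(Kᵢ−1)) = 0.
Feasibility: ΣzᵢKᵢ = 1.667, Σzᵢ/Kᵢ = 1.089 — both > 1, two phases present.
Newton iteration, ψ₂⁰ = 0.5:
  ψ₂ = 0.500: g = 0.1013, g' = -0.509 → ψ₂ = 0.699
  ψ₂ = 0.699: g = 0.0138, g' = -0.385 → ψ₂ = 0.735
  ψ₂ = 0.735: g = 0.0003, g' = -0.371 → ψ₂ = 0.736
Converged at ψ₂ = 0.736.
  ethanol: x = 0.031, y = 0.158
  1-propanol: x = 0.084, y = 0.240
  n-nonane: x = 0.885, y = 0.602

V/F (drum 2) = 0.736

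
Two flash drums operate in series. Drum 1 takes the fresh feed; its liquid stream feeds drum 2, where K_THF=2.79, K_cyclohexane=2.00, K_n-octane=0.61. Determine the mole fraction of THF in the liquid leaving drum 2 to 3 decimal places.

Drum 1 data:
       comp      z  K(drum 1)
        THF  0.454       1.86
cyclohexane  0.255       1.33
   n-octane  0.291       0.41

x_THF (drum 2) = 0.109

Drum 1:
Material balance + equilibrium reduce to Σ zᵢ(Kᵢ−1)/(1+ψ₁(Kᵢ−1)) = 0.
Feasibility: ΣzᵢKᵢ = 1.303, Σzᵢ/Kᵢ = 1.146 — both > 1, two phases present.
Newton iteration, ψ₁⁰ = 0.7:
  ψ₁ = 0.700: g = 0.0196, g' = -0.443 → ψ₁ = 0.744
  ψ₁ = 0.744: g = -0.0005, g' = -0.465 → ψ₁ = 0.743
Converged at ψ₁ = 0.743.
Drum-1 compositions:
  THF: x = 0.277, y = 0.515
  cyclohexane: x = 0.205, y = 0.272
  n-octane: x = 0.518, y = 0.212
Drum-2 feed = drum-1 liquid: z₂ = (0.2770, 0.2048, 0.5183).
Drum 2:
Material balance + equilibrium reduce to Σ zᵢ(Kᵢ−1)/(1+ψ₂(Kᵢ−1)) = 0.
g(0) = ΣzᵢKᵢ − 1 = 0.498 and g(1) = 1 − Σzᵢ/Kᵢ = -0.051, so a root lies in (0, 1).
Newton iteration, ψ₂⁰ = 0.5:
  ψ₂ = 0.500: g = 0.1471, g' = -0.460 → ψ₂ = 0.820
  ψ₂ = 0.820: g = 0.0163, g' = -0.378 → ψ₂ = 0.863
Converged at ψ₂ = 0.863.
  THF: x = 0.109, y = 0.304
  cyclohexane: x = 0.110, y = 0.220
  n-octane: x = 0.781, y = 0.477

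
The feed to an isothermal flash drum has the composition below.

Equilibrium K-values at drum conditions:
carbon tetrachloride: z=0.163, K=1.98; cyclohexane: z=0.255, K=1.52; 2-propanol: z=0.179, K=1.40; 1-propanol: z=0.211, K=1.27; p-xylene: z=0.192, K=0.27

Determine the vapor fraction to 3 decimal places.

ψ = 0.716

Rachford–Rice: g(ψ) = Σ zᵢ(Kᵢ−1)/(1+ψ(Kᵢ−1)) = 0.
Check two-phase: ΣzᵢKᵢ = 1.281 > 1 and Σzᵢ/Kᵢ = 1.255 > 1, so g(0) = 0.281 > 0 and g(1) = -0.255 < 0.
Newton iteration, ψ⁰ = 0.55:
  ψ = 0.550: g = 0.0810, g' = -0.424 → ψ = 0.741
  ψ = 0.741: g = -0.0143, g' = -0.602 → ψ = 0.717
  ψ = 0.717: g = -0.0004, g' = -0.569 → ψ = 0.716
Converged at ψ = 0.716.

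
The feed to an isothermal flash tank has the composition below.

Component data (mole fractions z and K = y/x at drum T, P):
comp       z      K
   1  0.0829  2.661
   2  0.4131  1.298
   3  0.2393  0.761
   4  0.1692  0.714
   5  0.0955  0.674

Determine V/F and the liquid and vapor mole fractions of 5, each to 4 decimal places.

V/F = 0.6700, x_5 = 0.1222, y_5 = 0.0824

Rachford–Rice: g(V/F) = Σ zᵢ(Kᵢ−1)/(1+V/F(Kᵢ−1)) = 0.
Check two-phase: ΣzᵢKᵢ = 1.1241 > 1 and Σzᵢ/Kᵢ = 1.0425 > 1, so g(0) = 0.1241 > 0 and g(1) = -0.0425 < 0.
Newton iteration, V/F⁰ = 0.47:
  V/F = 0.4700: g = 0.02821, g' = -0.1503 → V/F = 0.6576
  V/F = 0.6576: g = 0.00165, g' = -0.1346 → V/F = 0.6699
  V/F = 0.6699: g = 0.00000, g' = -0.1339 → V/F = 0.6700
Converged at V/F = 0.6700.
Compositions from xᵢ = zᵢ/(1+V/F(Kᵢ−1)), yᵢ = Kᵢxᵢ:
  1: x = 0.0392, y = 0.1044
  2: x = 0.3444, y = 0.4470
  3: x = 0.2849, y = 0.2168
  4: x = 0.2093, y = 0.1494
  5: x = 0.1222, y = 0.0824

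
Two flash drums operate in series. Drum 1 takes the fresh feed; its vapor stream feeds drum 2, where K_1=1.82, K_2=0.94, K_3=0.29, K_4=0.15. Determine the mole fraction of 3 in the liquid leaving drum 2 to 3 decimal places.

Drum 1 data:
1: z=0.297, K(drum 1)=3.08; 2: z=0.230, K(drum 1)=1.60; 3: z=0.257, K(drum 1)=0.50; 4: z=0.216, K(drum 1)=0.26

Drum 1:
Let ψ₁ = V/F and solve Σ zᵢ(Kᵢ−1)/(1+ψ₁(Kᵢ−1)) = 0.
Check two-phase: ΣzᵢKᵢ = 1.467 > 1 and Σzᵢ/Kᵢ = 1.585 > 1, so g(0) = 0.467 > 0 and g(1) = -0.585 < 0.
Iterate (Newton) starting at ψ₁ = 0.5:
  ψ₁ = 0.500: g = -0.0161, g' = -0.770 → ψ₁ = 0.479
Converged at ψ₁ = 0.479.
Drum-1 compositions:
  1: x = 0.149, y = 0.458
  2: x = 0.179, y = 0.286
  3: x = 0.338, y = 0.169
  4: x = 0.335, y = 0.087
Drum-2 feed = drum-1 vapor: z₂ = (0.4582, 0.2858, 0.1690, 0.0870).
Drum 2:
Newton–Raphson from ψ₂ = 0.5:
  ψ₂ = 0.500: g = -0.0658, g' = -0.551 → ψ₂ = 0.380
  ψ₂ = 0.380: g = -0.0049, g' = -0.477 → ψ₂ = 0.370
Converged at ψ₂ = 0.370.
  1: x = 0.351, y = 0.640
  2: x = 0.292, y = 0.275
  3: x = 0.229, y = 0.066
  4: x = 0.127, y = 0.019

x_3 (drum 2) = 0.229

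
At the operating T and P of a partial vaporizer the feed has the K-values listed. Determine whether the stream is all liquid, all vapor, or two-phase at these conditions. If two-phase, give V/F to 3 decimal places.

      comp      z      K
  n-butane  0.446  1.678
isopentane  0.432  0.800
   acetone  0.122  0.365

ΣzᵢKᵢ = 1.139; Σzᵢ/Kᵢ = 1.140.
Both exceed 1, so a two-phase solution exists.
Rachford–Rice: g(ψ) = Σ zᵢ(Kᵢ−1)/(1+ψ(Kᵢ−1)) = 0.
Newton–Raphson from ψ = 0.34:
  ψ = 0.340: g = 0.0542, g' = -0.235 → ψ = 0.570
  ψ = 0.570: g = -0.0010, g' = -0.250 → ψ = 0.567
Converged at ψ = 0.567.

two-phase, V/F = 0.567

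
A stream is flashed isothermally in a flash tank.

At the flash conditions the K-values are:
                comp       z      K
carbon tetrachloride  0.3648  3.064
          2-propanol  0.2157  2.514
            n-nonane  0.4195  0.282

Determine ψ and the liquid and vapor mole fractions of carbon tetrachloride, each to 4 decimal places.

Material balance + equilibrium reduce to Σ zᵢ(Kᵢ−1)/(1+ψ(Kᵢ−1)) = 0.
Feasibility: ΣzᵢKᵢ = 1.7783, Σzᵢ/Kᵢ = 1.6924 — both > 1, two phases present.
Newton iteration, ψ⁰ = 0.5:
  ψ = 0.5000: g = 0.08652, g' = -1.0629 → ψ = 0.5814
  ψ = 0.5814: g = -0.00110, g' = -1.0982 → ψ = 0.5804
Converged at ψ = 0.5804.
Compositions from xᵢ = zᵢ/(1+ψ(Kᵢ−1)), yᵢ = Kᵢxᵢ:
  carbon tetrachloride: x = 0.1660, y = 0.5085
  2-propanol: x = 0.1148, y = 0.2886
  n-nonane: x = 0.7192, y = 0.2028

ψ = 0.5804, x_carbon tetrachloride = 0.1660, y_carbon tetrachloride = 0.5085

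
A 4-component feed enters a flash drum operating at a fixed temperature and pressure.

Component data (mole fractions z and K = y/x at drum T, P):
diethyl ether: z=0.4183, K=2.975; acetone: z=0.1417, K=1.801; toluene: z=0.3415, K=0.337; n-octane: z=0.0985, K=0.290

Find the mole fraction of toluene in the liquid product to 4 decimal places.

x_toluene = 0.5397

Rachford–Rice: g(V/F) = Σ zᵢ(Kᵢ−1)/(1+V/F(Kᵢ−1)) = 0.
Feasibility: ΣzᵢKᵢ = 1.6433, Σzᵢ/Kᵢ = 1.5723 — both > 1, two phases present.
Newton iteration, V/F⁰ = 0.42:
  V/F = 0.4200: g = 0.12305, g' = -0.9275 → V/F = 0.5527
  V/F = 0.5527: g = 0.00122, g' = -0.9251 → V/F = 0.5540
Converged at V/F = 0.5540.
Compositions from xᵢ = zᵢ/(1+V/F(Kᵢ−1)), yᵢ = Kᵢxᵢ:
  diethyl ether: x = 0.1998, y = 0.5943
  acetone: x = 0.0981, y = 0.1768
  toluene: x = 0.5397, y = 0.1819
  n-octane: x = 0.1624, y = 0.0471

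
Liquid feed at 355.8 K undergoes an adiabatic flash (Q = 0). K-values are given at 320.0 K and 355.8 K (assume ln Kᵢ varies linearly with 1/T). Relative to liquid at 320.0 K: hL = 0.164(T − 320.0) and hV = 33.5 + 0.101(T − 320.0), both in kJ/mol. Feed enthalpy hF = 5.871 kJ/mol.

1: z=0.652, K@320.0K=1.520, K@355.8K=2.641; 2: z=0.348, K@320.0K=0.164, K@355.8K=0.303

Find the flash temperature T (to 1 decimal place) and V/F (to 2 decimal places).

T = 321.7 K, V/F = 0.17

Adiabatic flash: solve Rachford–Rice at each trial T, then check hF = ψ·hV(T) + (1−ψ)·hL(T).
  T = 320.0 K: K = (1.520, 0.164), RR gives ψ = 0.111, H_out = 3.708 kJ/mol
  T = 355.8 K: K = (2.641, 0.303), RR gives ψ = 0.723, H_out = 28.473 kJ/mol
  T = 337.9 K: K = (2.033, 0.227), RR gives ψ = 0.506, H_out = 19.321 kJ/mol
  T = 328.9 K: K = (1.763, 0.193), RR gives ψ = 0.353, H_out = 13.073 kJ/mol
  T = 324.4 K: K = (1.638, 0.178), RR gives ψ = 0.247, H_out = 8.943 kJ/mol
  T = 322.2 K: K = (1.578, 0.171), RR gives ψ = 0.184, H_out = 6.515 kJ/mol
Linear interpolation between T = 320.0 (H_out = 3.708) and T = 322.2 (H_out = 6.515) on hF = 5.871 gives T ≈ 321.7 K, at which ψ = 0.17.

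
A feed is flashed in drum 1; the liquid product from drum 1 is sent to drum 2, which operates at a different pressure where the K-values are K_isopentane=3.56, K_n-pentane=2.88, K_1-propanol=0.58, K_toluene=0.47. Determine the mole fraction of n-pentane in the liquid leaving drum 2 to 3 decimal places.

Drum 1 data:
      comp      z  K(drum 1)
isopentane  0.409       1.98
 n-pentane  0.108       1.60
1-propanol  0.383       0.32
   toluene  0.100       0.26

Drum 1:
Rachford–Rice: g(ψ₁) = Σ zᵢ(Kᵢ−1)/(1+ψ₁(Kᵢ−1)) = 0.
g(0) = ΣzᵢKᵢ − 1 = 0.131 and g(1) = 1 − Σzᵢ/Kᵢ = -0.856, so a root lies in (0, 1).
Newton iteration, ψ₁⁰ = 0.5:
  ψ₁ = 0.500: g = -0.1932, g' = -0.744 → ψ₁ = 0.240
  ψ₁ = 0.240: g = -0.0204, g' = -0.621 → ψ₁ = 0.208
Converged at ψ₁ = 0.208.
Drum-1 compositions:
  isopentane: x = 0.340, y = 0.673
  n-pentane: x = 0.096, y = 0.154
  1-propanol: x = 0.446, y = 0.143
  toluene: x = 0.118, y = 0.031
Drum-2 feed = drum-1 liquid: z₂ = (0.3399, 0.0960, 0.4460, 0.1182).
Drum 2:
Let ψ₂ = V/F and solve Σ zᵢ(Kᵢ−1)/(1+ψ₂(Kᵢ−1)) = 0.
Feasibility: ΣzᵢKᵢ = 1.801, Σzᵢ/Kᵢ = 1.149 — both > 1, two phases present.
Iterate (Newton) starting at ψ₂ = 0.41:
  ψ₂ = 0.410: g = 0.2202, g' = -0.807 → ψ₂ = 0.683
  ψ₂ = 0.683: g = 0.0350, g' = -0.596 → ψ₂ = 0.741
  ψ₂ = 0.741: g = 0.0005, g' = -0.580 → ψ₂ = 0.742
Converged at ψ₂ = 0.742.
  isopentane: x = 0.117, y = 0.417
  n-pentane: x = 0.040, y = 0.115
  1-propanol: x = 0.648, y = 0.376
  toluene: x = 0.195, y = 0.092

x_n-pentane (drum 2) = 0.040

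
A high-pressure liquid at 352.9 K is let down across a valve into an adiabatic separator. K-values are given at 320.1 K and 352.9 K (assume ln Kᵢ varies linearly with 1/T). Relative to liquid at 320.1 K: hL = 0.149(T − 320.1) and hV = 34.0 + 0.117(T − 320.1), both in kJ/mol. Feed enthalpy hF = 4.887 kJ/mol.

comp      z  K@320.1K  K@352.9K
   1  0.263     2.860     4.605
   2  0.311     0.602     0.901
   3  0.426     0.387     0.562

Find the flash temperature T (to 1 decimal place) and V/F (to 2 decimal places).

T = 322.0 K, V/F = 0.14

Adiabatic flash: solve Rachford–Rice at each trial T, then check hF = ψ·hV(T) + (1−ψ)·hL(T).
  T = 320.1 K: K = (2.860, 0.602, 0.387), RR gives ψ = 0.106, H_out = 3.608 kJ/mol
  T = 352.9 K: K = (4.605, 0.901, 0.562), RR gives ψ = 0.629, H_out = 25.598 kJ/mol
  T = 336.5 K: K = (3.671, 0.744, 0.471), RR gives ψ = 0.348, H_out = 14.101 kJ/mol
  T = 328.3 K: K = (3.251, 0.671, 0.428), RR gives ψ = 0.228, H_out = 8.922 kJ/mol
  T = 324.2 K: K = (3.051, 0.636, 0.407), RR gives ψ = 0.168, H_out = 6.308 kJ/mol
  T = 322.1 K: K = (2.952, 0.618, 0.397), RR gives ψ = 0.137, H_out = 4.939 kJ/mol
Linear interpolation between T = 320.1 (H_out = 3.608) and T = 322.1 (H_out = 4.939) on hF = 4.887 gives T ≈ 322.0 K, at which ψ = 0.14.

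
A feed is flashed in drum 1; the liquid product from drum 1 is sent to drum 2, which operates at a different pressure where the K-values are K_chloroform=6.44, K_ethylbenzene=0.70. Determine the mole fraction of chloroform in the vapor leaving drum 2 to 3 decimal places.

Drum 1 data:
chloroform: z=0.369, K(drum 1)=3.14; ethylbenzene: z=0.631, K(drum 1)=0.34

y_chloroform (drum 2) = 0.337

Drum 1:
Newton iteration, ψ₁⁰ = 0.5:
  ψ₁ = 0.500: g = -0.2401, g' = -1.007 → ψ₁ = 0.261
  ψ₁ = 0.261: g = 0.0030, g' = -1.096 → ψ₁ = 0.264
Converged at ψ₁ = 0.264.
Drum-1 compositions:
  chloroform: x = 0.236, y = 0.740
  ethylbenzene: x = 0.764, y = 0.260
Drum-2 feed = drum-1 liquid: z₂ = (0.2357, 0.7643).
Drum 2:
Let ψ₂ = V/F and solve Σ zᵢ(Kᵢ−1)/(1+ψ₂(Kᵢ−1)) = 0.
g(0) = ΣzᵢKᵢ − 1 = 1.053 and g(1) = 1 − Σzᵢ/Kᵢ = -0.128, so a root lies in (0, 1).
Iterate (Newton) starting at ψ₂ = 0.5:
  ψ₂ = 0.500: g = 0.0750, g' = -0.599 → ψ₂ = 0.625
  ψ₂ = 0.625: g = 0.0092, g' = -0.464 → ψ₂ = 0.645
Converged at ψ₂ = 0.645.
  chloroform: x = 0.052, y = 0.337
  ethylbenzene: x = 0.948, y = 0.663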